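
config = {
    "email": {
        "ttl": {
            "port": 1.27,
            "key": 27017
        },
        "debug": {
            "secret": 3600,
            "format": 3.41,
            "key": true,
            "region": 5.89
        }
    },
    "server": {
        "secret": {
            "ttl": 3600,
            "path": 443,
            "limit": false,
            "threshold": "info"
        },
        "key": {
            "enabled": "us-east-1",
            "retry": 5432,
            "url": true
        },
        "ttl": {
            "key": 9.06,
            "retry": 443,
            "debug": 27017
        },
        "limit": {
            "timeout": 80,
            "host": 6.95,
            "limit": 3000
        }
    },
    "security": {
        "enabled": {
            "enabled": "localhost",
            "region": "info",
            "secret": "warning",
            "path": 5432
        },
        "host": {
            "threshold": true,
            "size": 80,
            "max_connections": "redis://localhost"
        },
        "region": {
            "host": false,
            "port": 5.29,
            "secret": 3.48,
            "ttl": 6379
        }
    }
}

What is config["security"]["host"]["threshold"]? True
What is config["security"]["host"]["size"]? 80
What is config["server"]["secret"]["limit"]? False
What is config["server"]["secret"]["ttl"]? 3600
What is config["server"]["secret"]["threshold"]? "info"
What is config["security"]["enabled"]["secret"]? "warning"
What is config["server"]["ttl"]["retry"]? 443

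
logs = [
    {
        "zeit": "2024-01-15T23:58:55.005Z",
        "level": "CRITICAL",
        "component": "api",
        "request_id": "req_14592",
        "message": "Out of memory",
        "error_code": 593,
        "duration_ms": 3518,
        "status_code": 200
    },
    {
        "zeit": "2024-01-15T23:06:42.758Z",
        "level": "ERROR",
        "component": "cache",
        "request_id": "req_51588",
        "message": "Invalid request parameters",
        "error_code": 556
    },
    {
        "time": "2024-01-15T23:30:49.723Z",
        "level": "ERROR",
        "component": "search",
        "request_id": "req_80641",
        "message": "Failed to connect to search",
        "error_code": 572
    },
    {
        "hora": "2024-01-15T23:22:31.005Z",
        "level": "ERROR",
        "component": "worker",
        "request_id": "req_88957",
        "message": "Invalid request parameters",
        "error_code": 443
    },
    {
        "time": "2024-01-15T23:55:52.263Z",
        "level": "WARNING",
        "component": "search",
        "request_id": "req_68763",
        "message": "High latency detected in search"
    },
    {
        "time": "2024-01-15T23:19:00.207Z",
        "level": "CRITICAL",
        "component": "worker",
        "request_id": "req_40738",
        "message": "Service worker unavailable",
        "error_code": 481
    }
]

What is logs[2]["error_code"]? 572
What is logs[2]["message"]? "Failed to connect to search"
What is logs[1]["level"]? "ERROR"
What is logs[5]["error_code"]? 481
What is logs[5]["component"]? "worker"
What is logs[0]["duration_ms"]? 3518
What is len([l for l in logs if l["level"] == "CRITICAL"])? 2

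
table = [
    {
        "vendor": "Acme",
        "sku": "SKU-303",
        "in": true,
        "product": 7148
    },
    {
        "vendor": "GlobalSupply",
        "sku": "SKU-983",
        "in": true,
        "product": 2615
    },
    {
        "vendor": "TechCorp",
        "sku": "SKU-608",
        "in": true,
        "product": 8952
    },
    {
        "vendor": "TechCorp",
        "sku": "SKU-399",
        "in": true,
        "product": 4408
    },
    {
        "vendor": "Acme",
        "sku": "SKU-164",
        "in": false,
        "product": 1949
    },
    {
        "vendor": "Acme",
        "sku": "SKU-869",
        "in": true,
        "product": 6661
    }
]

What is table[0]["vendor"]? "Acme"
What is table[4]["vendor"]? "Acme"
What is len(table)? 6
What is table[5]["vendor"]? "Acme"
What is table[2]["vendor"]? "TechCorp"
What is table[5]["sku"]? "SKU-869"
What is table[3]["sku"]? "SKU-399"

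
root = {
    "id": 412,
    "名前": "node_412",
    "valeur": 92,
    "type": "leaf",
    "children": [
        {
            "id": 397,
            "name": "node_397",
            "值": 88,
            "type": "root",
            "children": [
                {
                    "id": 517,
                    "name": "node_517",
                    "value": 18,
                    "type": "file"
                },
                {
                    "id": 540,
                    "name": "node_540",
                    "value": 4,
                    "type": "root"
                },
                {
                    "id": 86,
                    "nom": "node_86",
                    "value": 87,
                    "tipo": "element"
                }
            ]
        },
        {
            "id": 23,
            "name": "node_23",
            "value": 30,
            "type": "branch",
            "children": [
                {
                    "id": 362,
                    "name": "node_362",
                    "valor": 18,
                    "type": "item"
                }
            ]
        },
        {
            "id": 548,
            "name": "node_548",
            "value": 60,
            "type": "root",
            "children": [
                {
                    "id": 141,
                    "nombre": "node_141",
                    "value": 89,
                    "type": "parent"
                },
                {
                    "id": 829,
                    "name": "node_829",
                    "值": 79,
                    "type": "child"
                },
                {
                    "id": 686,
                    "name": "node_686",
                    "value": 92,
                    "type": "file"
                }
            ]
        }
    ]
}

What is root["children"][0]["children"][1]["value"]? 4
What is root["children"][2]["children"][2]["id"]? 686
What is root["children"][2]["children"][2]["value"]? 92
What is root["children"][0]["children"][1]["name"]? "node_540"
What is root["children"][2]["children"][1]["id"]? 829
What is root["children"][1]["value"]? 30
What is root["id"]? 412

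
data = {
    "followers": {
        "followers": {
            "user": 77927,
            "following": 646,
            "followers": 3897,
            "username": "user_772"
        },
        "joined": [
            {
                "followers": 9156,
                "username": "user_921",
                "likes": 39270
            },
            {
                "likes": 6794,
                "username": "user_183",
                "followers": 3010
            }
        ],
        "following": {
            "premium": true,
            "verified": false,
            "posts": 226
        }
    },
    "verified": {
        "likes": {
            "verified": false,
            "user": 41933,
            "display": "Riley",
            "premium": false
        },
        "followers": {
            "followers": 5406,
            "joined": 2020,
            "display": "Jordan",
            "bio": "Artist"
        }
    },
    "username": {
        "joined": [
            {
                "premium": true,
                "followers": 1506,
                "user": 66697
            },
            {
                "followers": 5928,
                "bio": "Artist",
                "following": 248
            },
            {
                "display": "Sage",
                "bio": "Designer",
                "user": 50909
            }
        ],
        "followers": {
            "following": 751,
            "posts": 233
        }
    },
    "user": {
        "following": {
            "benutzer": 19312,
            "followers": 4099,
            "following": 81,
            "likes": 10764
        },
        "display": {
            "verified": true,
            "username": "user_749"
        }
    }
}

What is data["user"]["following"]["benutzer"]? 19312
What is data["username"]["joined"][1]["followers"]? 5928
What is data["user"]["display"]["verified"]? True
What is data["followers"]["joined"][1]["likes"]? 6794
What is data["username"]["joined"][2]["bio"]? "Designer"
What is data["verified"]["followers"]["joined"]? 2020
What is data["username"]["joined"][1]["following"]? 248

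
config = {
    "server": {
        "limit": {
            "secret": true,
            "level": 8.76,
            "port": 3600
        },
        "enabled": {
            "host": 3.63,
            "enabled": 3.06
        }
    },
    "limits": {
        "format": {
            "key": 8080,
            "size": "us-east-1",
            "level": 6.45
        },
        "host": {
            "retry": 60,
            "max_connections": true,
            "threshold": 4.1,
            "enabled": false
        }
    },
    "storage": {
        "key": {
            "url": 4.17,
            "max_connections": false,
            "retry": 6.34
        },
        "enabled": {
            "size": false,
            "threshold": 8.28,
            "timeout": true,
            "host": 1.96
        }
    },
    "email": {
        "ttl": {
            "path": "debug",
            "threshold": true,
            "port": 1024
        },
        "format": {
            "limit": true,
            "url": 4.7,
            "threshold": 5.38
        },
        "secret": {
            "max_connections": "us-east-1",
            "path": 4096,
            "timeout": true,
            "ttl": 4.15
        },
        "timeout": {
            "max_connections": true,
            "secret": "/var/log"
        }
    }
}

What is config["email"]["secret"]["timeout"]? True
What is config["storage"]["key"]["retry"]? 6.34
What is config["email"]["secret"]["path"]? 4096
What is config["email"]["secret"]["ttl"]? 4.15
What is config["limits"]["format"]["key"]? 8080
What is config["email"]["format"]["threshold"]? 5.38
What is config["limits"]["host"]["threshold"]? 4.1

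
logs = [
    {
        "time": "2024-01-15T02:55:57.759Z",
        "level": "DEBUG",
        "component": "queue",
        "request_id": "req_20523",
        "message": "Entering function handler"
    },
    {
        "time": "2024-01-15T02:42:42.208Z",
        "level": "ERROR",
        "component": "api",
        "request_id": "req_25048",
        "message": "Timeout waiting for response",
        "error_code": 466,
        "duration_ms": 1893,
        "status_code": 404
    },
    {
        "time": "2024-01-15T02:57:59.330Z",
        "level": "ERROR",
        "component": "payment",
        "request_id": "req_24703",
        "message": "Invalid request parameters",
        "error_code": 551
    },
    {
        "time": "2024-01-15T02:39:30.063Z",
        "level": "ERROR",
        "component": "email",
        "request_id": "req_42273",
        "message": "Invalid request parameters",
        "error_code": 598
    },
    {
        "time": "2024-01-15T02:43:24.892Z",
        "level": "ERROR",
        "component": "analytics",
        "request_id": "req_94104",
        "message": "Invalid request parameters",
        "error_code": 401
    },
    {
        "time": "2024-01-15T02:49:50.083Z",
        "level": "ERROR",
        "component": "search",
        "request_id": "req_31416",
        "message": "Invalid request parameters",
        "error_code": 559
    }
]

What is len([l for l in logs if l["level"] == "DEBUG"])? 1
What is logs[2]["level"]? "ERROR"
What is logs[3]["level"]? "ERROR"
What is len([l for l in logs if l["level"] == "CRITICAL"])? 0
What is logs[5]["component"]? "search"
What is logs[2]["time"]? "2024-01-15T02:57:59.330Z"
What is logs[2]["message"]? "Invalid request parameters"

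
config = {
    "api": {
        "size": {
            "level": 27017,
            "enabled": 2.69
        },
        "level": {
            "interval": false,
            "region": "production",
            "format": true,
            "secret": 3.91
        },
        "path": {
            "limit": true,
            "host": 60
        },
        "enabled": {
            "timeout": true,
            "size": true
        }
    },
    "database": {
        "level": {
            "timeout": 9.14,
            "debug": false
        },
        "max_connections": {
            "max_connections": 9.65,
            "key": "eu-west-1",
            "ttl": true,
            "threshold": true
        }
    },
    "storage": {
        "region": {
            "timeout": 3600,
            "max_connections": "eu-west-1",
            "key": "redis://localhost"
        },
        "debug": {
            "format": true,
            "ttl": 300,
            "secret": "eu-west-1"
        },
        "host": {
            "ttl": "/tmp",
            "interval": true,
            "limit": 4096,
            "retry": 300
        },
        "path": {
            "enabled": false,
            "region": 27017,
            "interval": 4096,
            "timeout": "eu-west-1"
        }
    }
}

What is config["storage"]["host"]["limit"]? 4096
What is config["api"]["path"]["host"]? 60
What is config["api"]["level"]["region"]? "production"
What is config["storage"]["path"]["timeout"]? "eu-west-1"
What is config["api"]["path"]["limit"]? True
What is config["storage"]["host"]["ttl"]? "/tmp"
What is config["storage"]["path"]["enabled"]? False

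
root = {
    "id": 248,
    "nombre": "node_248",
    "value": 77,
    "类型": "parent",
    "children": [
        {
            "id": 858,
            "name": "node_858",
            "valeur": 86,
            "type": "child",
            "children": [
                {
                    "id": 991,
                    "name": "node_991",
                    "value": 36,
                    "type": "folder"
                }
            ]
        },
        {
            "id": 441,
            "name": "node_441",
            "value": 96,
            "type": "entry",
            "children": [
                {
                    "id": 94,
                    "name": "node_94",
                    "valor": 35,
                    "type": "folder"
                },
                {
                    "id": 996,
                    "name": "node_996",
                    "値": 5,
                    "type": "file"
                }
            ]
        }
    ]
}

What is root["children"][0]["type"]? "child"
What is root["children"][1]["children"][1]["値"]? 5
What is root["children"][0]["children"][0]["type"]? "folder"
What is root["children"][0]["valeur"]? 86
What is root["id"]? 248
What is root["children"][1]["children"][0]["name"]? "node_94"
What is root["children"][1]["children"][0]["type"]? "folder"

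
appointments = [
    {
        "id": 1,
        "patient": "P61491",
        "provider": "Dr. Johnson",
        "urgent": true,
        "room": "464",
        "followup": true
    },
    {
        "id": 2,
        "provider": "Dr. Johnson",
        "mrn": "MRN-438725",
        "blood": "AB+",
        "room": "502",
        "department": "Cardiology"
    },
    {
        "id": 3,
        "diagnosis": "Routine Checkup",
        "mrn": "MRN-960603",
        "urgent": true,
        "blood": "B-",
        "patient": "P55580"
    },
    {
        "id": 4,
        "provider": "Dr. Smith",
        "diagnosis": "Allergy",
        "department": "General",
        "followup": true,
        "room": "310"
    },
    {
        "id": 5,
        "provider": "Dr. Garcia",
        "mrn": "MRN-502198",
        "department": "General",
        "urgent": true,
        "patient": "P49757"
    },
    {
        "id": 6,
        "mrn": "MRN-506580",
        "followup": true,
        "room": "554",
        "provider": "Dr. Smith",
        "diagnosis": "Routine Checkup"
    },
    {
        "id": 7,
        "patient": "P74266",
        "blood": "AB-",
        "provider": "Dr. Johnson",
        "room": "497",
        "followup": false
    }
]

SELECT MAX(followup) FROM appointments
True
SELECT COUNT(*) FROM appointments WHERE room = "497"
1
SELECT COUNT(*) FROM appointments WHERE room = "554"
1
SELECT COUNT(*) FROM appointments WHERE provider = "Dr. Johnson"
3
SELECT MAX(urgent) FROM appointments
True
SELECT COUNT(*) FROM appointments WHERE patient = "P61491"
1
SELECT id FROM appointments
[1, 2, 3, 4, 5, 6, 7]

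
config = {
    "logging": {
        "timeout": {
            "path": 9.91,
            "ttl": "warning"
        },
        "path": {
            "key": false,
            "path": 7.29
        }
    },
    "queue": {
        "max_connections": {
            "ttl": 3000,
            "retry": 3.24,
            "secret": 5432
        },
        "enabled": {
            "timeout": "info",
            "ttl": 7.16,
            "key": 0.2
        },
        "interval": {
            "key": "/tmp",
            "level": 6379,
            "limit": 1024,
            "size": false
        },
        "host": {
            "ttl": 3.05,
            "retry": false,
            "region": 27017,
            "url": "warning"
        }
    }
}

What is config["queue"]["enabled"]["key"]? 0.2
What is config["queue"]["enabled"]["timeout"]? "info"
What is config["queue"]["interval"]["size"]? False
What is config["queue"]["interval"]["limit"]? 1024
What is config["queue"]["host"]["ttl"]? 3.05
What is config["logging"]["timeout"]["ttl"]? "warning"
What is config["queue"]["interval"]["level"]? 6379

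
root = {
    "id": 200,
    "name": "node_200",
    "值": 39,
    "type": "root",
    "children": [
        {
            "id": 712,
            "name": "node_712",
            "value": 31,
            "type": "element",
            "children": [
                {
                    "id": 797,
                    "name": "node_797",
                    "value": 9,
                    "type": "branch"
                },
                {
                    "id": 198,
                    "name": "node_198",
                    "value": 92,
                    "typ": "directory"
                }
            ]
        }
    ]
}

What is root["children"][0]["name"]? "node_712"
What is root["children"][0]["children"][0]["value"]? 9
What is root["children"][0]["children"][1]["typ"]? "directory"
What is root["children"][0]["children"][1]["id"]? 198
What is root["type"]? "root"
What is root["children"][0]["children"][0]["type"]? "branch"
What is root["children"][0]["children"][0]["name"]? "node_797"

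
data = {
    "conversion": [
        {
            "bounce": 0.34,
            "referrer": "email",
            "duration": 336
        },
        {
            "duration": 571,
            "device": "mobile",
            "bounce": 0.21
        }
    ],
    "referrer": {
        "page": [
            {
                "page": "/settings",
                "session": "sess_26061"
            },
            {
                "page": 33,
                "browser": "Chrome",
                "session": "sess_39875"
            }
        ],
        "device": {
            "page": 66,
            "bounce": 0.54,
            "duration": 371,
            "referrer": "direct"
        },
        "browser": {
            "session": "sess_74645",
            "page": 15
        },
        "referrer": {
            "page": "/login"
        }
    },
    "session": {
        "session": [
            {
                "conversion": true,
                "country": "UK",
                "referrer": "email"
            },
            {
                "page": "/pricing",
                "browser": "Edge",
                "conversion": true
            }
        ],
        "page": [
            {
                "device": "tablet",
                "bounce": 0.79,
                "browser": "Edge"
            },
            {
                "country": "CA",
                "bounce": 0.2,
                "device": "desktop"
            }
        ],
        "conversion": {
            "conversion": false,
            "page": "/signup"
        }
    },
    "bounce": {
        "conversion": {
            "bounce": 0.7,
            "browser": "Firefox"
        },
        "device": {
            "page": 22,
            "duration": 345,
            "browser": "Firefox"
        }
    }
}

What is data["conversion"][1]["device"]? "mobile"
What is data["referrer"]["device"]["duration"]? 371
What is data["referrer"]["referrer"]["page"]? "/login"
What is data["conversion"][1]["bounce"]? 0.21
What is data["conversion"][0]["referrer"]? "email"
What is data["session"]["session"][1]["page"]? "/pricing"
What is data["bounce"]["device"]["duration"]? 345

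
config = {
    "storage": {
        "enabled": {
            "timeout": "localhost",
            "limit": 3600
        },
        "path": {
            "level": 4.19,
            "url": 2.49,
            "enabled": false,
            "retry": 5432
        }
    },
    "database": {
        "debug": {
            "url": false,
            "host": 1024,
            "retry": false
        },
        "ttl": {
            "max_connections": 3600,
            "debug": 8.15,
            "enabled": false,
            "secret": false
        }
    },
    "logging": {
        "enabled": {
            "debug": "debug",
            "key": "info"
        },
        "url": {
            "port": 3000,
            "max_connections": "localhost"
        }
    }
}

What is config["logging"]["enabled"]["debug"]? "debug"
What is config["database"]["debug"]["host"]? 1024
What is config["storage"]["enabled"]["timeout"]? "localhost"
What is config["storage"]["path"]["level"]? 4.19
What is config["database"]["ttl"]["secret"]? False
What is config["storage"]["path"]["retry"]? 5432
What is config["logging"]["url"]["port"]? 3000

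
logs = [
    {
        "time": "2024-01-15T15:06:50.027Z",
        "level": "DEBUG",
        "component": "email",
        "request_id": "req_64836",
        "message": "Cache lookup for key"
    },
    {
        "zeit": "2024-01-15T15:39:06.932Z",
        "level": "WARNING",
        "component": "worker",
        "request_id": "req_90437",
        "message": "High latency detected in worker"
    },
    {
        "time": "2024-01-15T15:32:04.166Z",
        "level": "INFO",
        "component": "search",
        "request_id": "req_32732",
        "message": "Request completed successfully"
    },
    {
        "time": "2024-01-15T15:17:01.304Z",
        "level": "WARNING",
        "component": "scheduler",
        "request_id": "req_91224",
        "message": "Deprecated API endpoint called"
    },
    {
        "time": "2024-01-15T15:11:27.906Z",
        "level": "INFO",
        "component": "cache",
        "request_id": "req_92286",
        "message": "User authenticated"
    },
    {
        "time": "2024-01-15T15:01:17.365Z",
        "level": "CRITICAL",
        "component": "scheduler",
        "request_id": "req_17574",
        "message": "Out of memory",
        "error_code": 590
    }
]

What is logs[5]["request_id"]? "req_17574"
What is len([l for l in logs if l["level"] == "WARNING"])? 2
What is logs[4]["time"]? "2024-01-15T15:11:27.906Z"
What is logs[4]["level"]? "INFO"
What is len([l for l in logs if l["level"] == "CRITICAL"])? 1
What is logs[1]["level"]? "WARNING"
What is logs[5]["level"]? "CRITICAL"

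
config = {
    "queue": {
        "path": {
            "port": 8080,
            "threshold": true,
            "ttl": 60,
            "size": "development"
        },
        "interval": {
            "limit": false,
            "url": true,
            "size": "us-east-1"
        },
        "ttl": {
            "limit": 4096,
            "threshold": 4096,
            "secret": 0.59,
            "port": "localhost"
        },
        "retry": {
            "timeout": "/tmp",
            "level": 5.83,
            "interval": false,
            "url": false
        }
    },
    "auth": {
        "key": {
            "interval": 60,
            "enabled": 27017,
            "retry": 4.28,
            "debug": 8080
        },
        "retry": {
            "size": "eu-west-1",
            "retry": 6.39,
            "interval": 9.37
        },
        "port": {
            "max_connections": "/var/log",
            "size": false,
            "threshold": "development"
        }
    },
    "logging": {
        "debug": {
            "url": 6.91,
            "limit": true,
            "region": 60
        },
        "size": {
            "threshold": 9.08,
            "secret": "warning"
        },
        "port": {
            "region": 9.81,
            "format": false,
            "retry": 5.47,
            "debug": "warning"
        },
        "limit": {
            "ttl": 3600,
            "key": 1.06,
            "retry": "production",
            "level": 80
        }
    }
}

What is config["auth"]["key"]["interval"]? 60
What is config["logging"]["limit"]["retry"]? "production"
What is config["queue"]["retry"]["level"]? 5.83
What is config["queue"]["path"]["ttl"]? 60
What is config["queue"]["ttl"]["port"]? "localhost"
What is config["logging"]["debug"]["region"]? 60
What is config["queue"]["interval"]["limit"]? False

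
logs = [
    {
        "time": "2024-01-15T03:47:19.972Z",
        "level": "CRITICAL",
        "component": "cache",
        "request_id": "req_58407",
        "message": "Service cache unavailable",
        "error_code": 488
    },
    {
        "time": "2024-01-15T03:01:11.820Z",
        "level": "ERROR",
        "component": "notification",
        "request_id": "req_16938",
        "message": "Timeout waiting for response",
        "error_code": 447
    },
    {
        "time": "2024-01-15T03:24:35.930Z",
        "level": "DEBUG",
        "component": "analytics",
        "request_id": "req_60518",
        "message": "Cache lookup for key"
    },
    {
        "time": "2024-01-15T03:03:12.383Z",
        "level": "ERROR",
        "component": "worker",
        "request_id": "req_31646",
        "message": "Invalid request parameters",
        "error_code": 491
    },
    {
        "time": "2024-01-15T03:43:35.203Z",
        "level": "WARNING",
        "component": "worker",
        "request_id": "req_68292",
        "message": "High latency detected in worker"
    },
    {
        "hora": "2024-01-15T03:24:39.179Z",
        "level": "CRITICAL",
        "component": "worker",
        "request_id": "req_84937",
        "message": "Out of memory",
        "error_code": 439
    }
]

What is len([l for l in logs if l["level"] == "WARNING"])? 1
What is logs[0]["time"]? "2024-01-15T03:47:19.972Z"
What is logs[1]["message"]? "Timeout waiting for response"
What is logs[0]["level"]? "CRITICAL"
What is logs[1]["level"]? "ERROR"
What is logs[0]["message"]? "Service cache unavailable"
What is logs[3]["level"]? "ERROR"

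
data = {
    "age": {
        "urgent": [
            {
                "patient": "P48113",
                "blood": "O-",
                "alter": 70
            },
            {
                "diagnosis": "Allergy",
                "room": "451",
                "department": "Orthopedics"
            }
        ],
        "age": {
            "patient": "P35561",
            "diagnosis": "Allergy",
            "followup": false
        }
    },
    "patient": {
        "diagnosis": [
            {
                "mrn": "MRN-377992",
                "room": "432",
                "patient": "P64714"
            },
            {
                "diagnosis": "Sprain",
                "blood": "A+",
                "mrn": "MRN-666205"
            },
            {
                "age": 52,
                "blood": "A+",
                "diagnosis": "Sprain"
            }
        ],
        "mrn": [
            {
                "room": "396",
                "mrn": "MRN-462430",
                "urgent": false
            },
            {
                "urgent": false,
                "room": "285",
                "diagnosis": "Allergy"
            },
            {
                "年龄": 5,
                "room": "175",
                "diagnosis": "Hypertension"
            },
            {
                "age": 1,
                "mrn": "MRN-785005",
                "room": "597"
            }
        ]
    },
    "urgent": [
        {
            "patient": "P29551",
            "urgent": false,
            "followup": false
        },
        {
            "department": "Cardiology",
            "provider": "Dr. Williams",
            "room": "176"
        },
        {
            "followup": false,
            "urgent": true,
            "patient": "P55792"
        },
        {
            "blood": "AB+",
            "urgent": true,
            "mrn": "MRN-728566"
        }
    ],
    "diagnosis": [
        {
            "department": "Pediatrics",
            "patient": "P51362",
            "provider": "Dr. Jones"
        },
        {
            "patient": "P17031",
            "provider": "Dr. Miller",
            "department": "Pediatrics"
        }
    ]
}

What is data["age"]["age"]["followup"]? False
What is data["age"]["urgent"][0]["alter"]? 70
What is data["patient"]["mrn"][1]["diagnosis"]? "Allergy"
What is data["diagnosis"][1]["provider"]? "Dr. Miller"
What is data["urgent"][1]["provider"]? "Dr. Williams"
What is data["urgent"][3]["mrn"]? "MRN-728566"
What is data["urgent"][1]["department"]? "Cardiology"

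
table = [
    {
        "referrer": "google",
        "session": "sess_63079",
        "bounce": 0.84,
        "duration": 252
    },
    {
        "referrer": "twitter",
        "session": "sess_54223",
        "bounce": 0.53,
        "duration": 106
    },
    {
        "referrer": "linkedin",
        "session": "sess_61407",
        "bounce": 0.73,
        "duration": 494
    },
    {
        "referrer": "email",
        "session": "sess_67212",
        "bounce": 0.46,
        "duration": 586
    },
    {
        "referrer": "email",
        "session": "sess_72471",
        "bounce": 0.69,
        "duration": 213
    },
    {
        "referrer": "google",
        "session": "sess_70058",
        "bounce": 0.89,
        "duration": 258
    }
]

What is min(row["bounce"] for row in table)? 0.46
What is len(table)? 6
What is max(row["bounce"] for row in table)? 0.89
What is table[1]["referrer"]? "twitter"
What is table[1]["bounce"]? 0.53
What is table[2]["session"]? "sess_61407"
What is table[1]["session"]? "sess_54223"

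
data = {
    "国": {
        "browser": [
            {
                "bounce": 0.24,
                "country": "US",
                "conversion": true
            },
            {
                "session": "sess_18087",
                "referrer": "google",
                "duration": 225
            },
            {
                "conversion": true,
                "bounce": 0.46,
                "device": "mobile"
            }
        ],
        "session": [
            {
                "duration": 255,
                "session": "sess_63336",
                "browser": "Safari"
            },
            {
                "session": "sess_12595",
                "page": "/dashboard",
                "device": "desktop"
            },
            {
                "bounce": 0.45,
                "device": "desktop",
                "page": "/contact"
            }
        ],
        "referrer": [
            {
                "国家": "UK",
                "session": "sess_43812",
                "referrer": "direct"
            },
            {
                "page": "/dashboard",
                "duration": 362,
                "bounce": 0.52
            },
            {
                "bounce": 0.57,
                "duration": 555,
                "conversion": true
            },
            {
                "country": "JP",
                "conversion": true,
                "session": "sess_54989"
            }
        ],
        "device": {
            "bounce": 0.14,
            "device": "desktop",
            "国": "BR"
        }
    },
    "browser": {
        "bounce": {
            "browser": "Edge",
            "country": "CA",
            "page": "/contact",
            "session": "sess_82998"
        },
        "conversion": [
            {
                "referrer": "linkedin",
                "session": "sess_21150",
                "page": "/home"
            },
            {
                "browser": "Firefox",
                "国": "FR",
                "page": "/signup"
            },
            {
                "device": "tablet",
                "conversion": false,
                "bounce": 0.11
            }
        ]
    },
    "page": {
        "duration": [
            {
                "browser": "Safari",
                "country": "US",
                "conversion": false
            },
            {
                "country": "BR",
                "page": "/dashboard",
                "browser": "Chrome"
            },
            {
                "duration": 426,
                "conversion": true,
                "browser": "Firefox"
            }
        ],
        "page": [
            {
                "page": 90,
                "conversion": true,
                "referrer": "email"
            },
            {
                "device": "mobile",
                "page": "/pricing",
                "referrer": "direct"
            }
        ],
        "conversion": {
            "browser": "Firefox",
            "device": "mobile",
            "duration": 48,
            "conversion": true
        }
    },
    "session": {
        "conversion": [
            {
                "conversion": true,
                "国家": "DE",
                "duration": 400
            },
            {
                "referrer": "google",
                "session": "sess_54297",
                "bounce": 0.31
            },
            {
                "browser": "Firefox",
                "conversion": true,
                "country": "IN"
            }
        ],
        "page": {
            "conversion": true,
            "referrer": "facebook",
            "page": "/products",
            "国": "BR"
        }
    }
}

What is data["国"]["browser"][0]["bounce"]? 0.24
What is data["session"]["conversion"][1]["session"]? "sess_54297"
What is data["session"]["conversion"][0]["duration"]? 400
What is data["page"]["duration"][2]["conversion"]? True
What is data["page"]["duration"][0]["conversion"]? False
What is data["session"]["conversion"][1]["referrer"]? "google"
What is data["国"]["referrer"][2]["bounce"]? 0.57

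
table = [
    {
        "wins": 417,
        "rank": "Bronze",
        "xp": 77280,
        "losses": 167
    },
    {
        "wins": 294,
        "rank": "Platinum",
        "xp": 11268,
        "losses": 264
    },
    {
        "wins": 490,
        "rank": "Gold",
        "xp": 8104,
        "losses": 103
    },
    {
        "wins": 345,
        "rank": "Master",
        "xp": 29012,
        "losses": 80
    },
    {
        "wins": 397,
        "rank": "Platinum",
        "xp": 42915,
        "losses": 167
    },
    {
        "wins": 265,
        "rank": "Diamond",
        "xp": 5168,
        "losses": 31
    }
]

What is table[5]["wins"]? 265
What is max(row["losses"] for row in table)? 264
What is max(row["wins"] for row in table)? 490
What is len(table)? 6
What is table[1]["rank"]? "Platinum"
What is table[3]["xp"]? 29012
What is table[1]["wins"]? 294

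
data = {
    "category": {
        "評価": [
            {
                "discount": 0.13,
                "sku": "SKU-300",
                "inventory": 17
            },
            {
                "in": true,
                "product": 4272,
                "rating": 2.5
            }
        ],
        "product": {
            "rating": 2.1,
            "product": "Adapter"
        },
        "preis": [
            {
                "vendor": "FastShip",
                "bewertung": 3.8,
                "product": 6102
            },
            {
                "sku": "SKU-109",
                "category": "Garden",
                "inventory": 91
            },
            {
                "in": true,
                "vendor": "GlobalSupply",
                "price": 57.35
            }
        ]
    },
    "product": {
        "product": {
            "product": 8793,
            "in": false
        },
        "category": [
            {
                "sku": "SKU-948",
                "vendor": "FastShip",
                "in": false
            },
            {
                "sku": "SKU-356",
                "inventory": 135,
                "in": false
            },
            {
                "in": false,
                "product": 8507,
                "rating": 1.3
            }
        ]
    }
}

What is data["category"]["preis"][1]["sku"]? "SKU-109"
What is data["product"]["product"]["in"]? False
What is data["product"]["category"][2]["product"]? 8507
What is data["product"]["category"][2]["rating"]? 1.3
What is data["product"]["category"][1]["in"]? False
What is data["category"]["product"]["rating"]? 2.1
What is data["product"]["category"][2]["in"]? False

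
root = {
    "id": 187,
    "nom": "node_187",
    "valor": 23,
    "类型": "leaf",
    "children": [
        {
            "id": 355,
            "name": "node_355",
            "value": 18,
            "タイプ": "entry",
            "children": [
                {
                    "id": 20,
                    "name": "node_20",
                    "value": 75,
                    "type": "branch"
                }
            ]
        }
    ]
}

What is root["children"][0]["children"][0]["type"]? "branch"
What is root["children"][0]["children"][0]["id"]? 20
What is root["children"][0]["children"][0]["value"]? 75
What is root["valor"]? 23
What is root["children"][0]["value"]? 18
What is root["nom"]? "node_187"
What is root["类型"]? "leaf"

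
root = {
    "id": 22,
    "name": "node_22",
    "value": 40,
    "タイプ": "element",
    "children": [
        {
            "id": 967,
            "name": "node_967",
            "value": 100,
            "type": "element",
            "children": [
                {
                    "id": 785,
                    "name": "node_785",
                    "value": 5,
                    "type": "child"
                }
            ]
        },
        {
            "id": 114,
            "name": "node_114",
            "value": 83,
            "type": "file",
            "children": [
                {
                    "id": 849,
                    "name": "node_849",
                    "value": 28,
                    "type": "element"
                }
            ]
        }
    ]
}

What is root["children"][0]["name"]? "node_967"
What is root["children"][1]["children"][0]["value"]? 28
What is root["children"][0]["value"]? 100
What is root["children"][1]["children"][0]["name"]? "node_849"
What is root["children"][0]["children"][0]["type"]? "child"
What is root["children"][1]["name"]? "node_114"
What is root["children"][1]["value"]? 83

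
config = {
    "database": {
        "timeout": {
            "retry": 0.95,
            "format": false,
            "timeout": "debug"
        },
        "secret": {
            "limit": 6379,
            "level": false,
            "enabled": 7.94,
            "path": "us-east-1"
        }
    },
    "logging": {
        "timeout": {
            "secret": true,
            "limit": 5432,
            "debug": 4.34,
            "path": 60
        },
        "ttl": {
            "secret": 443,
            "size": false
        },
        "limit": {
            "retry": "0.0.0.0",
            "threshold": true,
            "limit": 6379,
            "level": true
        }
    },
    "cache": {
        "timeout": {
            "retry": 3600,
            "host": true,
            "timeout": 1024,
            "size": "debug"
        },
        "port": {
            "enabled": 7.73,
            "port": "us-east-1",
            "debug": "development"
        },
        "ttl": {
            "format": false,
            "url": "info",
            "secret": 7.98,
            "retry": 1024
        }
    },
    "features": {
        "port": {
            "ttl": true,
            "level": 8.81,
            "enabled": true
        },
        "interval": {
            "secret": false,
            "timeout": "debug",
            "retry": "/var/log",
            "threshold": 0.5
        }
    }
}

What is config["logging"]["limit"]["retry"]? "0.0.0.0"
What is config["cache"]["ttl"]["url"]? "info"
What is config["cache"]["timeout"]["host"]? True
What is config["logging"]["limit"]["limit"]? 6379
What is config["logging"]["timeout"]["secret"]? True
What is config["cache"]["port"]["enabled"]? 7.73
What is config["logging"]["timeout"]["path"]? 60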